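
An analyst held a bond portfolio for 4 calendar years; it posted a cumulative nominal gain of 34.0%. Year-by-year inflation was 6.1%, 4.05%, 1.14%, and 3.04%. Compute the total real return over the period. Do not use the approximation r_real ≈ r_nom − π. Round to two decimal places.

Cumulative inflation factor: 1.061 × 1.0405 × 1.0114 × 1.0304 ≈ 1.15050.
Nominal growth factor: 1.34000. Real growth factor = 1.34000 / 1.15050 ≈ 1.16471.
Total real return ≈ 16.4712%.

16.47%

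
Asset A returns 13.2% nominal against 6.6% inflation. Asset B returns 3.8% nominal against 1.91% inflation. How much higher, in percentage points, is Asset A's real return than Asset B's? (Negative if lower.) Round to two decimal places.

4.34

Asset A real return: 1.132/1.066 − 1 = 6.191%.
Asset B real return: 1.038/1.0191 − 1 = 1.855%.
Difference: 6.191 − 1.855 = 4.336 pp.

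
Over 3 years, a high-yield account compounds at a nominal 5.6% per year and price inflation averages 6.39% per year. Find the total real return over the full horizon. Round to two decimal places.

-2.21%

The annual real rate is (1+5.6%)/(1+6.39%) − 1 = -0.7426%.
Compounded over 3 years: (1 + -0.007426)^3 − 1 ≈ -0.02211.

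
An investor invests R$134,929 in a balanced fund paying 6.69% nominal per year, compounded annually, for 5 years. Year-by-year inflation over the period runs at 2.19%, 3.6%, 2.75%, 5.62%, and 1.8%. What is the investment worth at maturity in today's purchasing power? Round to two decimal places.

R$159,470.35

Nominal value at maturity: R$134,929 × (1 + 6.69%)^5 ≈ R$186,519.34.
Price-level factor over 5 years: 1.0219 × 1.036 × 1.0275 × 1.0562 × 1.018 ≈ 1.1696176848.
The maturity value deflated by that factor is the answer in today's purchasing power.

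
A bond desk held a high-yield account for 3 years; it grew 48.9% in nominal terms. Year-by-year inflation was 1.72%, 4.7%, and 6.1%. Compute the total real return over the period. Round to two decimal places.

31.77%

Cumulative inflation factor: 1.0172 × 1.047 × 1.061 ≈ 1.12997.
Nominal growth factor: 1.48900. Real growth factor = 1.48900 / 1.12997 ≈ 1.31773.
Total real return ≈ 31.7730%.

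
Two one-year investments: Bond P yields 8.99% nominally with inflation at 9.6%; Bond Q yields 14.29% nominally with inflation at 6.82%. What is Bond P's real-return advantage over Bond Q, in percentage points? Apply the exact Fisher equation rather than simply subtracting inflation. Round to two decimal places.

-7.55

Bond P real return: 1.0899/1.096 − 1 = -0.557%.
Bond Q real return: 1.1429/1.0682 − 1 = 6.993%.
Difference: -0.557 − 6.993 = -7.550 pp.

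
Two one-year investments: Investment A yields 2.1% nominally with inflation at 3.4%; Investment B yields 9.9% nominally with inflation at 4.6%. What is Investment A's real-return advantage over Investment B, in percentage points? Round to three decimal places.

Investment A real return: 1.021/1.034 − 1 = -1.2573%.
Investment B real return: 1.099/1.046 − 1 = 5.0669%.
Difference: -1.2573 − 5.0669 = -6.3242 pp.

-6.324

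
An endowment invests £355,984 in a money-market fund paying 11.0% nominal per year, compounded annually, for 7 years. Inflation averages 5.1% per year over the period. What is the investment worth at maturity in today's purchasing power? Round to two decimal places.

£521,761.85

Nominal value at maturity: £355,984 × (1 + 11.0%)^7 ≈ £739,079.80.
Price-level factor over 7 years: (1 + 5.1%)^7 ≈ 1.4165079366.
Dividing the nominal maturity value by the price-level factor gives the value in today's money.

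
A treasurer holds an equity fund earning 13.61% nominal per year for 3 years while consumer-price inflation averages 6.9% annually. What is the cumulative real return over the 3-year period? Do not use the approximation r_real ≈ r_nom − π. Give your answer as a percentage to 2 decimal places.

20.04%

The annual real rate is (1+13.61%)/(1+6.9%) − 1 = 6.2769%.
Compounded over 3 years: (1 + 0.062769)^3 − 1 ≈ 0.20037.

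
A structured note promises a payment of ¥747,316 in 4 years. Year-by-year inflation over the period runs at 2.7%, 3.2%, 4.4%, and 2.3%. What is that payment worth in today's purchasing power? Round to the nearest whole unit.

Price-level factor over 4 years: 1.027 × 1.032 × 1.044 × 1.023 ≈ 1.1319474704.
Purchasing power today: ¥747,316 divided by that factor.

¥660,204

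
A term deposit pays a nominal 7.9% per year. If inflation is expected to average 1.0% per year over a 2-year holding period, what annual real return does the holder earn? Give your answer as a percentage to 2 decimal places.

With constant rates the annual real return is the same each year: (1+7.9%)/(1+1.0%) − 1 = 0.06832.

6.83%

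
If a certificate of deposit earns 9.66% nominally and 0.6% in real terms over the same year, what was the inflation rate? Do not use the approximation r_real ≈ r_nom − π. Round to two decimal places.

9.01%

From (1+r_nom) = (1+r_real)(1+π), we get 1+π = (1 + 9.66%)/(1 + 0.6%) = 1.0966/1.006 ≈ 1.09006.
So π ≈ 9.0060%.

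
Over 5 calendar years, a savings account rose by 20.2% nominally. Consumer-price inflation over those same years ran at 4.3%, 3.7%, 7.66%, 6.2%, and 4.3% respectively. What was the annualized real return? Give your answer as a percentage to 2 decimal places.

Cumulative inflation factor: 1.043 × 1.037 × 1.0766 × 1.062 × 1.043 ≈ 1.28981.
Nominal growth factor: 1.20200. Real growth factor = 1.20200 / 1.28981 ≈ 0.93192.
Annualized: 0.93192^(1/5) − 1 ≈ -0.01400.

-1.40%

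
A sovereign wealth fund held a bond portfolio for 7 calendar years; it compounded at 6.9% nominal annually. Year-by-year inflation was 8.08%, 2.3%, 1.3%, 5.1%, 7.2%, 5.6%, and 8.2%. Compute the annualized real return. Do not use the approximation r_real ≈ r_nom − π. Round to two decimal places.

Cumulative inflation factor: 1.0808 × 1.023 × 1.013 × 1.051 × 1.072 × 1.056 × 1.082 ≈ 1.44185.
Nominal growth factor: 1.59531. Real growth factor = 1.59531 / 1.44185 ≈ 1.10643.
Annualized: 1.10643^(1/7) − 1 ≈ 0.01455.

1.46%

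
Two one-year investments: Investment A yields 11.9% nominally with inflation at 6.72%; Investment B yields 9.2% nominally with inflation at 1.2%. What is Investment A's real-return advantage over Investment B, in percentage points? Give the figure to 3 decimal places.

Investment A real return: 1.119/1.0672 − 1 = 4.8538%.
Investment B real return: 1.092/1.012 − 1 = 7.9051%.
Difference: 4.8538 − 7.9051 = -3.0513 pp.

-3.051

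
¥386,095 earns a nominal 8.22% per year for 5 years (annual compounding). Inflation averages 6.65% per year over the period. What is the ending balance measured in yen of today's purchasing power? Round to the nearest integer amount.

Nominal value at maturity: ¥386,095 × (1 + 8.22%)^5 ≈ ¥573,102.
Price-level factor over 5 years: (1 + 6.65%)^5 ≈ 1.3797623782.
Dividing the nominal maturity value by the price-level factor gives the value in today's money.

¥415,363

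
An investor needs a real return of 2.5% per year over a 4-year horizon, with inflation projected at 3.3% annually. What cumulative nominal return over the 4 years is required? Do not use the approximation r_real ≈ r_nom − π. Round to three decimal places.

Required annual nominal rate: (1+2.5%)(1+3.3%) − 1 = 5.8825%.
Cumulative over 4 years: (1 + 0.058825)^4 − 1 ≈ 0.25689.

25.689%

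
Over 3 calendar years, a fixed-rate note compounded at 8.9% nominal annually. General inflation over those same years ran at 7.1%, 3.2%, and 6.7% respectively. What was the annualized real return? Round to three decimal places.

3.074%

Cumulative inflation factor: 1.071 × 1.032 × 1.067 ≈ 1.17933.
Nominal growth factor: 1.29147. Real growth factor = 1.29147 / 1.17933 ≈ 1.09509.
Annualized: 1.09509^(1/3) − 1 ≈ 0.03074.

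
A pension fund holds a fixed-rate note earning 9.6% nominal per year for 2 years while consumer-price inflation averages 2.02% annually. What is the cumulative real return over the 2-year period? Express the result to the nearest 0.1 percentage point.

The annual real rate is (1+9.6%)/(1+2.02%) − 1 = 7.4299%.
Compounded over 2 years: (1 + 0.074299)^2 − 1 ≈ 0.15412.

15.4%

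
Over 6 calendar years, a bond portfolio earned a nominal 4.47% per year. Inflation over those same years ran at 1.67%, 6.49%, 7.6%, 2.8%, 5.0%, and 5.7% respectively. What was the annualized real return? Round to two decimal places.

Cumulative inflation factor: 1.0167 × 1.0649 × 1.076 × 1.028 × 1.050 × 1.057 ≈ 1.32914.
Nominal growth factor: 1.30002. Real growth factor = 1.30002 / 1.32914 ≈ 0.97809.
Annualized: 0.97809^(1/6) − 1 ≈ -0.00369.

-0.37%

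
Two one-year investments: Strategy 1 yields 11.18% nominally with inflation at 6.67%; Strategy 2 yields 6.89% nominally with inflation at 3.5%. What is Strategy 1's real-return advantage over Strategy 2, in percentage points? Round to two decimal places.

Strategy 1 real return: 1.1118/1.0667 − 1 = 4.228%.
Strategy 2 real return: 1.0689/1.035 − 1 = 3.275%.
Difference: 4.228 − 3.275 = 0.953 pp.

0.95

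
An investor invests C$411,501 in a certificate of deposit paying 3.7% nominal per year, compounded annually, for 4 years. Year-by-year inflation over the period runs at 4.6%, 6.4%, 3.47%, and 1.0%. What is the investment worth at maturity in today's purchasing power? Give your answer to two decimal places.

Nominal value at maturity: C$411,501 × (1 + 3.7%)^4 ≈ C$475,867.36.
Price-level factor over 4 years: 1.046 × 1.064 × 1.0347 × 1.010 ≈ 1.1630787884.
Dividing the nominal maturity value by the price-level factor gives the value in today's money.

C$409,144.56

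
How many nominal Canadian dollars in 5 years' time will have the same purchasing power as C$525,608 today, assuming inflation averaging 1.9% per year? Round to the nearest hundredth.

C$577,474.60

Cumulative price-level factor: (1+1.9%)^5 ≈ 1.0986792441.
The nominal amount required is C$525,608 scaled up by that factor.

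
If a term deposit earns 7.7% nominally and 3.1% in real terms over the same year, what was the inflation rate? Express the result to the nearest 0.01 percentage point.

4.46%

From (1+r_nom) = (1+r_real)(1+π), we get 1+π = (1 + 7.7%)/(1 + 3.1%) = 1.077/1.031 ≈ 1.04462.
So π ≈ 4.4617%.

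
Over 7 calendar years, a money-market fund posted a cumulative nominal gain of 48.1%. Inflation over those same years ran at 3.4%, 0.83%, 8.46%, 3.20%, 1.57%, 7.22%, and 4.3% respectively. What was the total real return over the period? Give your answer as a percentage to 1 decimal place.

Cumulative inflation factor: 1.034 × 1.0083 × 1.0846 × 1.0320 × 1.0157 × 1.0722 × 1.043 ≈ 1.32552.
Nominal growth factor: 1.48100. Real growth factor = 1.48100 / 1.32552 ≈ 1.11730.
Total real return ≈ 11.7300%.

11.7%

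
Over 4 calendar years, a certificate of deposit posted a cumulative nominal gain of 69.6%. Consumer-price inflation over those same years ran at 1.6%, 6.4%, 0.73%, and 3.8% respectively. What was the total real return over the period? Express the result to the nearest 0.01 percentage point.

50.05%

Cumulative inflation factor: 1.016 × 1.064 × 1.0073 × 1.038 ≈ 1.13029.
Nominal growth factor: 1.69600. Real growth factor = 1.69600 / 1.13029 ≈ 1.50049.
Total real return ≈ 50.0494%.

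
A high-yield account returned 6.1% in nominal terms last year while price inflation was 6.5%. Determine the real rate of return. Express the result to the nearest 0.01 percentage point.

-0.38%

Real return via the Fisher equation: (1 + 6.1%)/(1 + 6.5%) − 1 = 1.061/1.065 − 1 ≈ -0.00376.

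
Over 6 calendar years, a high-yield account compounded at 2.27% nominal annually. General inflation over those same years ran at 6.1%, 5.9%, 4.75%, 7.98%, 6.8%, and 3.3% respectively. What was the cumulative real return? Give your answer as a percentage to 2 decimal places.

Cumulative inflation factor: 1.061 × 1.059 × 1.0475 × 1.0798 × 1.068 × 1.033 ≈ 1.40210.
Nominal growth factor: 1.14417. Real growth factor = 1.14417 / 1.40210 ≈ 0.81604.
Total real return ≈ -18.3964%.

-18.40%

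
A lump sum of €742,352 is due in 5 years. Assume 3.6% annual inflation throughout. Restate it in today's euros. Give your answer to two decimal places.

Price-level factor over 5 years: (1 + 3.6%)^5 ≈ 1.1934350185.
Purchasing power today: €742,352 divided by that factor.

€622,029.68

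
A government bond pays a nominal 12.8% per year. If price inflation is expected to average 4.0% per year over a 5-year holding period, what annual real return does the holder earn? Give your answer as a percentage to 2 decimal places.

With constant rates the annual real return is the same each year: (1+12.8%)/(1+4.0%) − 1 = 0.08462.

8.46%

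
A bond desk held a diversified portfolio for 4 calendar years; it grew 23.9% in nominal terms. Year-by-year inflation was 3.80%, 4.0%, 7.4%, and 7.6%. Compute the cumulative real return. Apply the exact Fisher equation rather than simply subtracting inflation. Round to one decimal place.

Cumulative inflation factor: 1.0380 × 1.040 × 1.074 × 1.076 ≈ 1.24752.
Nominal growth factor: 1.23900. Real growth factor = 1.23900 / 1.24752 ≈ 0.99317.
Total real return ≈ -0.6829%.

-0.7%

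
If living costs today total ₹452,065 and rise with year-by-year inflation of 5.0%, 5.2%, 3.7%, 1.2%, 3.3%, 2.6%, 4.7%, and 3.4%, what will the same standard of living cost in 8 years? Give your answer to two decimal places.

₹601,284.62

Cumulative price-level factor: 1.050 × 1.052 × 1.037 × 1.012 × 1.033 × 1.026 × 1.047 × 1.034 ≈ 1.3300844327.
Multiplying ₹452,065 by the price-level factor gives the future nominal sum.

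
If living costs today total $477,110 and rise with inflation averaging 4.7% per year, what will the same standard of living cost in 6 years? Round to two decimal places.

Cumulative price-level factor: (1+4.7%)^6 ≈ 1.3172860421.
The nominal amount required is $477,110 scaled up by that factor.

$628,490.34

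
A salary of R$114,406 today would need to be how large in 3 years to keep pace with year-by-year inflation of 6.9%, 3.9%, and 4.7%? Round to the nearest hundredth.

Cumulative price-level factor: 1.069 × 1.039 × 1.047 = 1.162893477.
The nominal amount required is R$114,406 scaled up by that factor.

R$133,041.99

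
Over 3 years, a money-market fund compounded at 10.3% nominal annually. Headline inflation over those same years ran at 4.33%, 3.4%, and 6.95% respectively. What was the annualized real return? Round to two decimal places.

5.17%

Cumulative inflation factor: 1.0433 × 1.034 × 1.0695 ≈ 1.15375.
Nominal growth factor: 1.34192. Real growth factor = 1.34192 / 1.15375 ≈ 1.16310.
Annualized: 1.16310^(1/3) − 1 ≈ 0.05165.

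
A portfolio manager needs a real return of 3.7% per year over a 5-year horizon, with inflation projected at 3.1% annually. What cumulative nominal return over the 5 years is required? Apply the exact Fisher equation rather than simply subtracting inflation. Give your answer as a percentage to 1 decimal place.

39.7%

Required annual nominal rate: (1+3.7%)(1+3.1%) − 1 = 6.9147%.
Cumulative over 5 years: (1 + 0.069147)^5 − 1 ≈ 0.39697.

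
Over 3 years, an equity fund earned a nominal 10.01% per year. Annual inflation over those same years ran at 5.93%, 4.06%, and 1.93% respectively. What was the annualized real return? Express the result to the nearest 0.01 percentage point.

5.82%

Cumulative inflation factor: 1.0593 × 1.0406 × 1.0193 ≈ 1.12358.
Nominal growth factor: 1.33136. Real growth factor = 1.33136 / 1.12358 ≈ 1.18493.
Annualized: 1.18493^(1/3) − 1 ≈ 0.05819.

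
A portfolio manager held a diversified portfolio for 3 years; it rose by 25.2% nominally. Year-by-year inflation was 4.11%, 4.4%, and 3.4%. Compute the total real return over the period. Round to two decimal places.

11.40%

Cumulative inflation factor: 1.0411 × 1.044 × 1.034 ≈ 1.12386.
Nominal growth factor: 1.25200. Real growth factor = 1.25200 / 1.12386 ≈ 1.11401.
Total real return ≈ 11.4015%.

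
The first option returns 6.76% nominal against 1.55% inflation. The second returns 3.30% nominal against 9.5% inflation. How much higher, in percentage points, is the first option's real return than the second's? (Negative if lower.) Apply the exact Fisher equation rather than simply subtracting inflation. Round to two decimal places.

The first option real return: 1.0676/1.0155 − 1 = 5.130%.
The second real return: 1.0330/1.095 − 1 = -5.662%.
Difference: 5.130 − (-5.662) = 10.792 pp.

10.79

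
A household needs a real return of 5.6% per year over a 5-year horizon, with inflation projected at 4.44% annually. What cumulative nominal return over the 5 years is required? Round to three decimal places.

Required annual nominal rate: (1+5.6%)(1+4.44%) − 1 = 10.28864%.
Cumulative over 5 years: (1 + 0.1028864)^5 − 1 ≈ 0.63175.

63.175%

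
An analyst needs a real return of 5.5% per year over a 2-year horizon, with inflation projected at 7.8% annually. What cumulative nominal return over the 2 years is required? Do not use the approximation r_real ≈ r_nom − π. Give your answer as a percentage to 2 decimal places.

29.34%

Required annual nominal rate: (1+5.5%)(1+7.8%) − 1 = 13.729%.
Cumulative over 2 years: (1 + 0.13729)^2 − 1 ≈ 0.29343.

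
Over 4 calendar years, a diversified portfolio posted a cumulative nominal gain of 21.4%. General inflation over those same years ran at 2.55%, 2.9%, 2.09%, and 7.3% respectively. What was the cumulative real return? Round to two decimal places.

Cumulative inflation factor: 1.0255 × 1.029 × 1.0209 × 1.073 ≈ 1.15594.
Nominal growth factor: 1.21400. Real growth factor = 1.21400 / 1.15594 ≈ 1.05023.
Total real return ≈ 5.0231%.

5.02%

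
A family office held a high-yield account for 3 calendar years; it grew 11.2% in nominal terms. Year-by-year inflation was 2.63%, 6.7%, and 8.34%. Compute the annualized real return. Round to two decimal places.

-2.14%

Cumulative inflation factor: 1.0263 × 1.067 × 1.0834 ≈ 1.18639.
Nominal growth factor: 1.11200. Real growth factor = 1.11200 / 1.18639 ≈ 0.93730.
Annualized: 0.93730^(1/3) − 1 ≈ -0.02135.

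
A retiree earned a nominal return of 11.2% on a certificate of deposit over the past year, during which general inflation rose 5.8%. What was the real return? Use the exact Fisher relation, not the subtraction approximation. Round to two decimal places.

5.10%

Real return via the Fisher equation: (1 + 11.2%)/(1 + 5.8%) − 1 = 1.112/1.058 − 1 ≈ 0.05104.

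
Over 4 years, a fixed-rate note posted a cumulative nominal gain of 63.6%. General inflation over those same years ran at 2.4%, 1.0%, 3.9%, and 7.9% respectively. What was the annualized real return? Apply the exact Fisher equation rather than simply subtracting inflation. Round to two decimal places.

Cumulative inflation factor: 1.024 × 1.010 × 1.039 × 1.079 ≈ 1.15947.
Nominal growth factor: 1.63600. Real growth factor = 1.63600 / 1.15947 ≈ 1.41099.
Annualized: 1.41099^(1/4) − 1 ≈ 0.08989.

8.99%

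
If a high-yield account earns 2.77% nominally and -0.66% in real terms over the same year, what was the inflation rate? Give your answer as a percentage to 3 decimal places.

3.453%

From (1+r_nom) = (1+r_real)(1+π), we get 1+π = (1 + 2.77%)/(1 − 0.66%) = 1.0277/0.9934 ≈ 1.03453.
So π ≈ 3.4528%.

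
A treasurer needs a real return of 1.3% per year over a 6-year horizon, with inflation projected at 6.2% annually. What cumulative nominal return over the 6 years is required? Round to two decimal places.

Required annual nominal rate: (1+1.3%)(1+6.2%) − 1 = 7.5806%.
Cumulative over 6 years: (1 + 0.075806)^6 − 1 ≈ 0.55026.

55.03%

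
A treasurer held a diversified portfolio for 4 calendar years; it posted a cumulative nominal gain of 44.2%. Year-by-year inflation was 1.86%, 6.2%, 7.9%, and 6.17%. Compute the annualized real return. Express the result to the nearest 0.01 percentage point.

Cumulative inflation factor: 1.0186 × 1.062 × 1.079 × 1.0617 ≈ 1.23923.
Nominal growth factor: 1.44200. Real growth factor = 1.44200 / 1.23923 ≈ 1.16363.
Annualized: 1.16363^(1/4) − 1 ≈ 0.03861.

3.86%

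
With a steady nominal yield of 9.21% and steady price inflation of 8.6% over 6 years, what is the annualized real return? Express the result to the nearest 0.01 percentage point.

With constant rates the annual real return is the same each year: (1+9.21%)/(1+8.6%) − 1 = 0.00562.

0.56%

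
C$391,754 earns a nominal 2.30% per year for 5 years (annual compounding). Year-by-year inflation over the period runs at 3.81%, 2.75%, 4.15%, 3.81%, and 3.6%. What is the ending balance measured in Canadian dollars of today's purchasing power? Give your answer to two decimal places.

Nominal value at maturity: C$391,754 × (1 + 2.30%)^5 ≈ C$438,926.30.
Price-level factor over 5 years: 1.0381 × 1.0275 × 1.0415 × 1.0381 × 1.036 ≈ 1.1947560609.
Dividing the nominal maturity value by the price-level factor gives the value in today's money.

C$367,377.34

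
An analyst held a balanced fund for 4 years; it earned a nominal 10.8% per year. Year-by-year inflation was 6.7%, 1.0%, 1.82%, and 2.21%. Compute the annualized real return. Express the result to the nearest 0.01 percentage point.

7.67%

Cumulative inflation factor: 1.067 × 1.010 × 1.0182 × 1.0221 ≈ 1.12153.
Nominal growth factor: 1.50716. Real growth factor = 1.50716 / 1.12153 ≈ 1.34384.
Annualized: 1.34384^(1/4) − 1 ≈ 0.07668.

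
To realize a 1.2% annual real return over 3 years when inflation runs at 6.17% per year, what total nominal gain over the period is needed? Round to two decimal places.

Required annual nominal rate: (1+1.2%)(1+6.17%) − 1 = 7.44404%.
Cumulative over 3 years: (1 + 0.0744404)^3 − 1 ≈ 0.24036.

24.04%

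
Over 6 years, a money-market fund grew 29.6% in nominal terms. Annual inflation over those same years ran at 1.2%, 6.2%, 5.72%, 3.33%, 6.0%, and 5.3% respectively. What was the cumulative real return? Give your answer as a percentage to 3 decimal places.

Cumulative inflation factor: 1.012 × 1.062 × 1.0572 × 1.0333 × 1.060 × 1.053 ≈ 1.31046.
Nominal growth factor: 1.29600. Real growth factor = 1.29600 / 1.31046 ≈ 0.98897.
Total real return ≈ -1.1032%.

-1.103%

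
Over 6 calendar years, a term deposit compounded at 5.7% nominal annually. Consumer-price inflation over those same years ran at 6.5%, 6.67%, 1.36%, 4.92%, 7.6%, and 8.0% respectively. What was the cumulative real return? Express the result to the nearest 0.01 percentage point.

Cumulative inflation factor: 1.065 × 1.0667 × 1.0136 × 1.0492 × 1.076 × 1.080 ≈ 1.40395.
Nominal growth factor: 1.39460. Real growth factor = 1.39460 / 1.40395 ≈ 0.99334.
Total real return ≈ -0.6662%.

-0.67%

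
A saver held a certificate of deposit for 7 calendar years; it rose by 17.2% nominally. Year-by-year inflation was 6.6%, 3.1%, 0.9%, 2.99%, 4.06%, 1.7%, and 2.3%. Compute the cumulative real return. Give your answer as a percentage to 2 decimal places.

-5.21%

Cumulative inflation factor: 1.066 × 1.031 × 1.009 × 1.0299 × 1.0406 × 1.017 × 1.023 ≈ 1.23647.
Nominal growth factor: 1.17200. Real growth factor = 1.17200 / 1.23647 ≈ 0.94786.
Total real return ≈ -5.2138%.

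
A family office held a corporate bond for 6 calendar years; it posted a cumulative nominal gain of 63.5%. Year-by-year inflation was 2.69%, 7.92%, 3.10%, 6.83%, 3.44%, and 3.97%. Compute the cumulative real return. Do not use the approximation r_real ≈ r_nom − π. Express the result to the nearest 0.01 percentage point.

Cumulative inflation factor: 1.0269 × 1.0792 × 1.0310 × 1.0683 × 1.0344 × 1.0397 ≈ 1.31274.
Nominal growth factor: 1.63500. Real growth factor = 1.63500 / 1.31274 ≈ 1.24549.
Total real return ≈ 24.5487%.

24.55%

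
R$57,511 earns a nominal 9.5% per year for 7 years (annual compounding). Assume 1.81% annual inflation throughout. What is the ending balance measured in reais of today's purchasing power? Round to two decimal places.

R$95,745.13

Nominal value at maturity: R$57,511 × (1 + 9.5%)^7 ≈ R$108,554.98.
Price-level factor over 7 years: (1 + 1.81%)^7 ≈ 1.1337911485.
The maturity value deflated by that factor is the answer in today's purchasing power.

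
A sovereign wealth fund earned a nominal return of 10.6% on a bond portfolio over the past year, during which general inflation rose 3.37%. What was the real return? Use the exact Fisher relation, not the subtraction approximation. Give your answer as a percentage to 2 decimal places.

6.99%

Real return via the Fisher equation: (1 + 10.6%)/(1 + 3.37%) − 1 = 1.106/1.0337 − 1 ≈ 0.06994.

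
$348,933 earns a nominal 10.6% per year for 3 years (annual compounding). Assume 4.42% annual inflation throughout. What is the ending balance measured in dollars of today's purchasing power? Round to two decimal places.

Nominal value at maturity: $348,933 × (1 + 10.6%)^3 ≈ $472,071.11.
Price-level factor over 3 years: (1 + 4.42%)^3 ≈ 1.1385472709.
Dividing the nominal maturity value by the price-level factor gives the value in today's money.

$414,625.83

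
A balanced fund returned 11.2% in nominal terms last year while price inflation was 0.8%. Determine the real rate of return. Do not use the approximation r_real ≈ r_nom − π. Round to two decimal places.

10.32%

Real return via the Fisher equation: (1 + 11.2%)/(1 + 0.8%) − 1 = 1.112/1.008 − 1 ≈ 0.10317.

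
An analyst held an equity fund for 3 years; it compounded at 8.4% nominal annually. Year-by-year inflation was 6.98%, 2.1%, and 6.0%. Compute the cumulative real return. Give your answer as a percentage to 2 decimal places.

Cumulative inflation factor: 1.0698 × 1.021 × 1.060 ≈ 1.15780.
Nominal growth factor: 1.27376. Real growth factor = 1.27376 / 1.15780 ≈ 1.10015.
Total real return ≈ 10.0154%.

10.02%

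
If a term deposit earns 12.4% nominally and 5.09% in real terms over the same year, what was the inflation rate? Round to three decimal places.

From (1+r_nom) = (1+r_real)(1+π), we get 1+π = (1 + 12.4%)/(1 + 5.09%) = 1.124/1.0509 ≈ 1.06956.
So π ≈ 6.9559%.

6.956%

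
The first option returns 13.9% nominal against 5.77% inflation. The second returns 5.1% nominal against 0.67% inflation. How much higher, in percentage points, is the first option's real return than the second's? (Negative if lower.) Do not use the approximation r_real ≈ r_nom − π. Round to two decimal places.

The first option real return: 1.139/1.0577 − 1 = 7.686%.
The second real return: 1.051/1.0067 − 1 = 4.401%.
Difference: 7.686 − 4.401 = 3.285 pp.

3.29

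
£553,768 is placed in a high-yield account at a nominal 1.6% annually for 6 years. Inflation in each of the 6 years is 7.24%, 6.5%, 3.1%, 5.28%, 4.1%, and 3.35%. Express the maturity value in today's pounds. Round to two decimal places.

£456,686.25

Nominal value at maturity: £553,768 × (1 + 1.6%)^6 ≈ £609,102.11.
Price-level factor over 6 years: 1.0724 × 1.065 × 1.031 × 1.0528 × 1.041 × 1.0335 ≈ 1.3337430369.
The maturity value deflated by that factor is the answer in today's purchasing power.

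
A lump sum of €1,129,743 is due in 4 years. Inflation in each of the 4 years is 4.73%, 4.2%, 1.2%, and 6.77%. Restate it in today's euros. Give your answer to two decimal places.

Price-level factor over 4 years: 1.0473 × 1.042 × 1.012 × 1.0677 ≈ 1.1791487033.
Purchasing power today: €1,129,743 divided by that factor.

€958,100.53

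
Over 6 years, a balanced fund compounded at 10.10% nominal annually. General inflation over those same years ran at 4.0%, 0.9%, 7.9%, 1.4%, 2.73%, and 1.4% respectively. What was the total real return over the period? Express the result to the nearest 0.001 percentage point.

48.938%

Cumulative inflation factor: 1.040 × 1.009 × 1.079 × 1.014 × 1.0273 × 1.014 ≈ 1.19597.
Nominal growth factor: 1.78125. Real growth factor = 1.78125 / 1.19597 ≈ 1.48938.
Total real return ≈ 48.9377%.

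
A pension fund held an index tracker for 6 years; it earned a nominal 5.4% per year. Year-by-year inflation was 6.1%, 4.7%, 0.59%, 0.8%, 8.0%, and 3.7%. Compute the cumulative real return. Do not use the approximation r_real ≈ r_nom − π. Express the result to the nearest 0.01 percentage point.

8.68%

Cumulative inflation factor: 1.061 × 1.047 × 1.0059 × 1.008 × 1.080 × 1.037 ≈ 1.26148.
Nominal growth factor: 1.37102. Real growth factor = 1.37102 / 1.26148 ≈ 1.08684.
Total real return ≈ 8.6835%.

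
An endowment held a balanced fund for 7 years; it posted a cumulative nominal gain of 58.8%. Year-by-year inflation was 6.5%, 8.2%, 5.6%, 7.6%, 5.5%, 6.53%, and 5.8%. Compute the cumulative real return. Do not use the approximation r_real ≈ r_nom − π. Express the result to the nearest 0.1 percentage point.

2.0%

Cumulative inflation factor: 1.065 × 1.082 × 1.056 × 1.076 × 1.055 × 1.0653 × 1.058 ≈ 1.55691.
Nominal growth factor: 1.58800. Real growth factor = 1.58800 / 1.55691 ≈ 1.01997.
Total real return ≈ 1.9970%.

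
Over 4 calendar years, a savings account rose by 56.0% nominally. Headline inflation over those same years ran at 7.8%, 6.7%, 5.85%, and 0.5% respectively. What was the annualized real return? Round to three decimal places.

6.260%

Cumulative inflation factor: 1.078 × 1.067 × 1.0585 × 1.005 ≈ 1.22360.
Nominal growth factor: 1.56000. Real growth factor = 1.56000 / 1.22360 ≈ 1.27492.
Annualized: 1.27492^(1/4) − 1 ≈ 0.06260.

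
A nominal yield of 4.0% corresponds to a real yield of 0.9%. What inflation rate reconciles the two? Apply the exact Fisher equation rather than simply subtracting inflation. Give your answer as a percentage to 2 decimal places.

From (1+r_nom) = (1+r_real)(1+π), we get 1+π = (1 + 4.0%)/(1 + 0.9%) = 1.040/1.009 ≈ 1.03072.
So π ≈ 3.0723%.

3.07%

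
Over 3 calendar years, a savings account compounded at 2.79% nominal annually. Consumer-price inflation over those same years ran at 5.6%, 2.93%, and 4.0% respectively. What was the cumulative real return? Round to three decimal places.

Cumulative inflation factor: 1.056 × 1.0293 × 1.040 ≈ 1.13042.
Nominal growth factor: 1.08606. Real growth factor = 1.08606 / 1.13042 ≈ 0.96076.
Total real return ≈ -3.9243%.

-3.924%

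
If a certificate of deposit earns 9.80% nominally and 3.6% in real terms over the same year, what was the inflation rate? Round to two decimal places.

From (1+r_nom) = (1+r_real)(1+π), we get 1+π = (1 + 9.80%)/(1 + 3.6%) = 1.0980/1.036 ≈ 1.05985.
So π ≈ 5.9846%.

5.98%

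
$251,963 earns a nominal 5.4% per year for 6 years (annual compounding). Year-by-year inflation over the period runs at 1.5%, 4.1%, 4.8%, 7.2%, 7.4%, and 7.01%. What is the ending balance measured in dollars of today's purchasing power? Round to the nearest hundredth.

Nominal value at maturity: $251,963 × (1 + 5.4%)^6 ≈ $345,446.21.
Price-level factor over 6 years: 1.015 × 1.041 × 1.048 × 1.072 × 1.074 × 1.0701 ≈ 1.3642736314.
The maturity value deflated by that factor is the answer in today's purchasing power.

$253,208.89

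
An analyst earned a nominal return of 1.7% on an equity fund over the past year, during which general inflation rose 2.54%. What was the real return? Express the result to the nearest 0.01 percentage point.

Real return via the Fisher equation: (1 + 1.7%)/(1 + 2.54%) − 1 = 1.017/1.0254 − 1 ≈ -0.00819.

-0.82%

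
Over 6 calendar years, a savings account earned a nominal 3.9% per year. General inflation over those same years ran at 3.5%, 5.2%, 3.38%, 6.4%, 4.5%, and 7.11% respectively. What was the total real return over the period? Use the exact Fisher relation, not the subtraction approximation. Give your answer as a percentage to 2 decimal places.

-6.15%

Cumulative inflation factor: 1.035 × 1.052 × 1.0338 × 1.064 × 1.045 × 1.0711 ≈ 1.34054.
Nominal growth factor: 1.25804. Real growth factor = 1.25804 / 1.34054 ≈ 0.93845.
Total real return ≈ -6.1547%.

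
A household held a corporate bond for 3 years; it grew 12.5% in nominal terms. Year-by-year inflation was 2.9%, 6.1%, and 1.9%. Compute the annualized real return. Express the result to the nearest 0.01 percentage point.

0.37%

Cumulative inflation factor: 1.029 × 1.061 × 1.019 ≈ 1.11251.
Nominal growth factor: 1.12500. Real growth factor = 1.12500 / 1.11251 ≈ 1.01122.
Annualized: 1.01122^(1/3) − 1 ≈ 0.00373.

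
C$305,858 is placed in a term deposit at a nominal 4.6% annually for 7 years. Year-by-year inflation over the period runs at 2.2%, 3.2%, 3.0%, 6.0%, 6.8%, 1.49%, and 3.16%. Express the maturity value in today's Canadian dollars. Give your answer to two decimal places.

C$325,433.39

Nominal value at maturity: C$305,858 × (1 + 4.6%)^7 ≈ C$419,026.64.
Price-level factor over 7 years: 1.022 × 1.032 × 1.030 × 1.060 × 1.068 × 1.0149 × 1.0316 ≈ 1.2875957120.
Dividing the nominal maturity value by the price-level factor gives the value in today's money.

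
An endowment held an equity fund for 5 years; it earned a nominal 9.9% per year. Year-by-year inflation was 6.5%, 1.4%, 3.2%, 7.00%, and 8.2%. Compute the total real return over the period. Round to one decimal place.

24.3%

Cumulative inflation factor: 1.065 × 1.014 × 1.032 × 1.0700 × 1.082 ≈ 1.29026.
Nominal growth factor: 1.60320. Real growth factor = 1.60320 / 1.29026 ≈ 1.24254.
Total real return ≈ 24.2539%.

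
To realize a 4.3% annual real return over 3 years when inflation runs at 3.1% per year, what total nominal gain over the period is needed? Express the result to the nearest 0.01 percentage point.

Required annual nominal rate: (1+4.3%)(1+3.1%) − 1 = 7.5333%.
Cumulative over 3 years: (1 + 0.075333)^3 − 1 ≈ 0.24345.

24.35%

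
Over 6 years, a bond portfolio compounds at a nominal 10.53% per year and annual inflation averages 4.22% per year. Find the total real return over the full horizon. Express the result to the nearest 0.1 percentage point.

The annual real rate is (1+10.53%)/(1+4.22%) − 1 = 6.0545%.
Compounded over 6 years: (1 + 0.060545)^6 − 1 ≈ 0.42290.

42.3%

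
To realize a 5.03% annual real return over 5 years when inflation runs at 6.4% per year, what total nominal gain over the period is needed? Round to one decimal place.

Required annual nominal rate: (1+5.03%)(1+6.4%) − 1 = 11.75192%.
Cumulative over 5 years: (1 + 0.1175192)^5 − 1 ≈ 0.74291.

74.3%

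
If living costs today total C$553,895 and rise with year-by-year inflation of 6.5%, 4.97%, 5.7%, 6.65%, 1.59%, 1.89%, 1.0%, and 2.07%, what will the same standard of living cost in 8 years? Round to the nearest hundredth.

C$744,869.36

Cumulative price-level factor: 1.065 × 1.0497 × 1.057 × 1.0665 × 1.0159 × 1.0189 × 1.010 × 1.0207 ≈ 1.3447844022.
Multiplying C$553,895 by the price-level factor gives the future nominal sum.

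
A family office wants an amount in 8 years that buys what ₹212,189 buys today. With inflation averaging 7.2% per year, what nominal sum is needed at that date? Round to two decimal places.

₹370,067.67

Cumulative price-level factor: (1+7.2%)^8 ≈ 1.7440473951.
Multiplying ₹212,189 by the price-level factor gives the future nominal sum.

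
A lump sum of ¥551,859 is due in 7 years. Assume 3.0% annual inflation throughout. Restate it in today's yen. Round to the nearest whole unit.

¥448,712

Price-level factor over 7 years: (1 + 3.0%)^7 ≈ 1.2298738654.
Purchasing power today: ¥551,859 divided by that factor.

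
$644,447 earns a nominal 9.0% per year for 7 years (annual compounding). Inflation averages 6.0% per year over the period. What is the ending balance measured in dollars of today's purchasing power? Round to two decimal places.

$783,486.71

Nominal value at maturity: $644,447 × (1 + 9.0%)^7 ≈ $1,178,074.33.
Price-level factor over 7 years: (1 + 6.0%)^7 ≈ 1.5036302590.
The maturity value deflated by that factor is the answer in today's purchasing power.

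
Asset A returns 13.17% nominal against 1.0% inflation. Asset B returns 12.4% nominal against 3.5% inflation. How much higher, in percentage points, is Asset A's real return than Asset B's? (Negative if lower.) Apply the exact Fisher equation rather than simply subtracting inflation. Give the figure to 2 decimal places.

3.45

Asset A real return: 1.1317/1.010 − 1 = 12.050%.
Asset B real return: 1.124/1.035 − 1 = 8.599%.
Difference: 12.050 − 8.599 = 3.451 pp.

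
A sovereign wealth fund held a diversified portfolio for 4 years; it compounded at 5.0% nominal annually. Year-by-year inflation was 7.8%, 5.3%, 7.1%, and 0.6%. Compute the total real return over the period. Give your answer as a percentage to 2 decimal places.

-0.61%

Cumulative inflation factor: 1.078 × 1.053 × 1.071 × 1.006 ≈ 1.22302.
Nominal growth factor: 1.21551. Real growth factor = 1.21551 / 1.22302 ≈ 0.99385.
Total real return ≈ -0.6146%.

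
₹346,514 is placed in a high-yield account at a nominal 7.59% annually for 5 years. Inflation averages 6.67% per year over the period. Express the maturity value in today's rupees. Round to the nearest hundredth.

Nominal value at maturity: ₹346,514 × (1 + 7.59%)^5 ≈ ₹499,551.56.
Price-level factor over 5 years: (1 + 6.67%)^5 ≈ 1.3810565929.
Dividing the nominal maturity value by the price-level factor gives the value in today's money.

₹361,716.94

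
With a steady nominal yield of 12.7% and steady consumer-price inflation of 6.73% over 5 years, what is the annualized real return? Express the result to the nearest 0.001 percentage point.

5.594%

With constant rates the annual real return is the same each year: (1+12.7%)/(1+6.73%) − 1 = 0.05594.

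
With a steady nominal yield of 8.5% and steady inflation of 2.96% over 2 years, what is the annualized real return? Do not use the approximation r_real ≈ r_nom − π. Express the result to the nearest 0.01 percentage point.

With constant rates the annual real return is the same each year: (1+8.5%)/(1+2.96%) − 1 = 0.05381.

5.38%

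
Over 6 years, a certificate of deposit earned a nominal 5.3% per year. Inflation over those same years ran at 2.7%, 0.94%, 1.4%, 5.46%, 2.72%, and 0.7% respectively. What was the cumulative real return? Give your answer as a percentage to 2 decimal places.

Cumulative inflation factor: 1.027 × 1.0094 × 1.014 × 1.0546 × 1.0272 × 1.007 ≈ 1.14668.
Nominal growth factor: 1.36323. Real growth factor = 1.36323 / 1.14668 ≈ 1.18885.
Total real return ≈ 18.8848%.

18.88%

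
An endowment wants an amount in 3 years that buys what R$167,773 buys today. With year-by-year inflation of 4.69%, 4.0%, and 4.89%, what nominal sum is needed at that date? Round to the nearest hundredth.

R$191,599.64

Cumulative price-level factor: 1.0469 × 1.040 × 1.0489 = 1.1420171464.
Multiplying R$167,773 by the price-level factor gives the future nominal sum.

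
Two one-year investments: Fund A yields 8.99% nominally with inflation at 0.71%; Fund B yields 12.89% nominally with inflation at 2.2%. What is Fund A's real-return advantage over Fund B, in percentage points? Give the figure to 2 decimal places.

-2.24

Fund A real return: 1.0899/1.0071 − 1 = 8.222%.
Fund B real return: 1.1289/1.022 − 1 = 10.460%.
Difference: 8.222 − 10.460 = -2.238 pp.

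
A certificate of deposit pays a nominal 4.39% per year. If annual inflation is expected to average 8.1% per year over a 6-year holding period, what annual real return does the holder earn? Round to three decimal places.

-3.432%

With constant rates the annual real return is the same each year: (1+4.39%)/(1+8.1%) − 1 = -0.03432.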